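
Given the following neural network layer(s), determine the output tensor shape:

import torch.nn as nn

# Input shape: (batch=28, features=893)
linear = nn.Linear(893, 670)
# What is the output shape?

Input shape: (28, 893)
Output shape: (28, 670)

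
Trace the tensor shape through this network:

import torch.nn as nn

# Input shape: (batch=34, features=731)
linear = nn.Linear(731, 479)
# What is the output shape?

Input shape: (34, 731)
Output shape: (34, 479)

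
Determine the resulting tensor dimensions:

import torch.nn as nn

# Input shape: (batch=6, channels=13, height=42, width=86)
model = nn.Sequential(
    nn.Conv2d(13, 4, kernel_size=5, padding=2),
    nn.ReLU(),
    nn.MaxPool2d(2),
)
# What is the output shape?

Input shape: (6, 13, 42, 86)
  -> after Conv2d: (6, 4, 42, 86)
  -> after ReLU: (6, 4, 42, 86)
Output shape: (6, 4, 21, 43)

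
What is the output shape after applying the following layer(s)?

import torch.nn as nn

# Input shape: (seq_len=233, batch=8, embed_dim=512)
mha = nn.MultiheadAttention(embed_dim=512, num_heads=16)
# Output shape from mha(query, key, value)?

Input shape: (233, 8, 512)
Output shape: (233, 8, 512)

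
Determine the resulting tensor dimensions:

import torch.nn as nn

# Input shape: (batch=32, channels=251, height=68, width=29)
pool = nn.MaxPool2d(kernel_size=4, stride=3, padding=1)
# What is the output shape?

Input shape: (32, 251, 68, 29)
Output shape: (32, 251, 23, 10)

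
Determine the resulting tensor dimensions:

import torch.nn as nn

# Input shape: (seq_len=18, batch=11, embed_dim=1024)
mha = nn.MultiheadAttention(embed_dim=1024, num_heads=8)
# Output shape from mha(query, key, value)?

Input shape: (18, 11, 1024)
Output shape: (18, 11, 1024)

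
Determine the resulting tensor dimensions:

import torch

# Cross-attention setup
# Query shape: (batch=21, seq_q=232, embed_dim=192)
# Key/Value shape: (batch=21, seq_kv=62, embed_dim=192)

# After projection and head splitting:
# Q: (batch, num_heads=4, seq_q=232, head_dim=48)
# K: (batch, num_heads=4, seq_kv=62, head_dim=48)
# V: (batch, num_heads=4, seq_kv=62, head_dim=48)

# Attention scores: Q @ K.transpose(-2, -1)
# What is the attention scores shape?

Input shape: (21, 232, 192)
Output shape: (21, 4, 232, 62)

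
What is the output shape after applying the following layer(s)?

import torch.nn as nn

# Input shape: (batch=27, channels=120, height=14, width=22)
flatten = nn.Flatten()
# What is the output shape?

Input shape: (27, 120, 14, 22)
Output shape: (27, 36960)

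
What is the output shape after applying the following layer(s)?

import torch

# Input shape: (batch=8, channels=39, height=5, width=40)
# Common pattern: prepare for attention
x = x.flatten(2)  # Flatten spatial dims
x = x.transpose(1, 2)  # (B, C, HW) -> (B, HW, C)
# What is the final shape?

Input shape: (8, 39, 5, 40)
  -> after flatten(2): (8, 39, 200)
Output shape: (8, 200, 39)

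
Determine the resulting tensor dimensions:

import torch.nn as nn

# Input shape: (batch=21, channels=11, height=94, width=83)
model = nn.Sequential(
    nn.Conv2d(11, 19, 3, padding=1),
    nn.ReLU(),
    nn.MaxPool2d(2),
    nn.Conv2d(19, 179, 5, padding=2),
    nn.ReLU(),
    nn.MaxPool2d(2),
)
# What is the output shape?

Input shape: (21, 11, 94, 83)
  -> after first Conv2d: (21, 19, 94, 83)
  -> after first MaxPool2d: (21, 19, 47, 41)
  -> after second Conv2d: (21, 179, 47, 41)
Output shape: (21, 179, 23, 20)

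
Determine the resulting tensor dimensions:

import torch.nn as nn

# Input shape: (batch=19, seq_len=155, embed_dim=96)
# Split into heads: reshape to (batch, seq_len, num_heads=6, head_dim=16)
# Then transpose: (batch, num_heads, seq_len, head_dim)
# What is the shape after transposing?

Input shape: (19, 155, 96)
  -> after reshape: (19, 155, 6, 16)
Output shape: (19, 6, 155, 16)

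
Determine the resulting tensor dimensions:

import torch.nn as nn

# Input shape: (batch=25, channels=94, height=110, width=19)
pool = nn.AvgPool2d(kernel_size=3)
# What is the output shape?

Input shape: (25, 94, 110, 19)
Output shape: (25, 94, 36, 6)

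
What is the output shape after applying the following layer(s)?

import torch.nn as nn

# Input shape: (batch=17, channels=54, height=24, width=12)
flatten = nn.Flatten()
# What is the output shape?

Input shape: (17, 54, 24, 12)
Output shape: (17, 15552)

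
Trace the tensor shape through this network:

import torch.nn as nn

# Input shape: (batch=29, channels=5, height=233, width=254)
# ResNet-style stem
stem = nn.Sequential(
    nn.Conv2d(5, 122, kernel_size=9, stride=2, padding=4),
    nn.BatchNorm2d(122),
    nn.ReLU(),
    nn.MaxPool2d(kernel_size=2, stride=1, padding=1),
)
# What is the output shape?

Input shape: (29, 5, 233, 254)
  -> after Conv2d 9x9 stride=2: (29, 122, 117, 127)
Output shape: (29, 122, 118, 128)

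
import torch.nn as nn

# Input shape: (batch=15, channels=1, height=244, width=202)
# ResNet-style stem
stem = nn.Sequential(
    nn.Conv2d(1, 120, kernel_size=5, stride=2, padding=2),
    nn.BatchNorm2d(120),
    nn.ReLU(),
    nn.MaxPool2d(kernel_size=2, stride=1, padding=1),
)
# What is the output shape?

Input shape: (15, 1, 244, 202)
  -> after Conv2d 5x5 stride=2: (15, 120, 122, 101)
Output shape: (15, 120, 123, 102)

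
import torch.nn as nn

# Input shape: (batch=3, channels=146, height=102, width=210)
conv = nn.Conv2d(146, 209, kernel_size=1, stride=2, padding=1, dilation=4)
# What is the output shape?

Input shape: (3, 146, 102, 210)
Output shape: (3, 209, 52, 106)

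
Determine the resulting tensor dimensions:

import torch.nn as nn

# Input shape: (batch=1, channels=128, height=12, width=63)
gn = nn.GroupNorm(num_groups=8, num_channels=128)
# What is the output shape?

Input shape: (1, 128, 12, 63)
Output shape: (1, 128, 12, 63)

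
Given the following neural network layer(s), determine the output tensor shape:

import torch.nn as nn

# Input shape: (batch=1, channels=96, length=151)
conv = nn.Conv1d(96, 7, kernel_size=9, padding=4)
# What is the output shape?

Input shape: (1, 96, 151)
Output shape: (1, 7, 151)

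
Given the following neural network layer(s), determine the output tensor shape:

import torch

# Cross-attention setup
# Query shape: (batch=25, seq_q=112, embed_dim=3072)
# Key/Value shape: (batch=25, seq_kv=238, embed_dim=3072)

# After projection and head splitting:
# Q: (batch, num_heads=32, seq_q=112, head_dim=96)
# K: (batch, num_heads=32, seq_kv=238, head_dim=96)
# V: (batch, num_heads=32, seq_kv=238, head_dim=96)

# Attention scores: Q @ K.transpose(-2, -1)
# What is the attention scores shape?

Input shape: (25, 112, 3072)
Output shape: (25, 32, 112, 238)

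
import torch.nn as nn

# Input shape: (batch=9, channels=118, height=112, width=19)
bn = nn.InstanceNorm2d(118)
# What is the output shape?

Input shape: (9, 118, 112, 19)
Output shape: (9, 118, 112, 19)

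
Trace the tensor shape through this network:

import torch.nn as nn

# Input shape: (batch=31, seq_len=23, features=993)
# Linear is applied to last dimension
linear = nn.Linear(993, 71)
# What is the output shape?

Input shape: (31, 23, 993)
Output shape: (31, 23, 71)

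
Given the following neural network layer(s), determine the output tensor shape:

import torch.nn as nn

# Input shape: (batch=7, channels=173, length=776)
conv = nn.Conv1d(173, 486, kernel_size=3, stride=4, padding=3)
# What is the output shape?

Input shape: (7, 173, 776)
Output shape: (7, 486, 195)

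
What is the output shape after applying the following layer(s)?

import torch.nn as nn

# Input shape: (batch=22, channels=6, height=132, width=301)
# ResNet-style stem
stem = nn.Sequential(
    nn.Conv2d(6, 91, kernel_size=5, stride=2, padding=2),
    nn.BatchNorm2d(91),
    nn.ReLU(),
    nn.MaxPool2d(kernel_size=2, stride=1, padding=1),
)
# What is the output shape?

Input shape: (22, 6, 132, 301)
  -> after Conv2d 5x5 stride=2: (22, 91, 66, 151)
Output shape: (22, 91, 67, 152)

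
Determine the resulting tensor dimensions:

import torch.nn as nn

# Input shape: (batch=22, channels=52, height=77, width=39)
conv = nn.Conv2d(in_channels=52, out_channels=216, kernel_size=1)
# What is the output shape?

Input shape: (22, 52, 77, 39)
Output shape: (22, 216, 77, 39)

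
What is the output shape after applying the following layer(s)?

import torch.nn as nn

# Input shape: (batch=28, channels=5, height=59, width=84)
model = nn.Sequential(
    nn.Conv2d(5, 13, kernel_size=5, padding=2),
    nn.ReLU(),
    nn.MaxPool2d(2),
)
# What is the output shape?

Input shape: (28, 5, 59, 84)
  -> after Conv2d: (28, 13, 59, 84)
  -> after ReLU: (28, 13, 59, 84)
Output shape: (28, 13, 29, 42)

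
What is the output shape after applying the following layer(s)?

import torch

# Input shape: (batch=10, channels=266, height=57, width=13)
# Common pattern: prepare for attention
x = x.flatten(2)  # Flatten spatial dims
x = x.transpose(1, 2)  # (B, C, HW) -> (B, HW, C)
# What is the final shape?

Input shape: (10, 266, 57, 13)
  -> after flatten(2): (10, 266, 741)
Output shape: (10, 741, 266)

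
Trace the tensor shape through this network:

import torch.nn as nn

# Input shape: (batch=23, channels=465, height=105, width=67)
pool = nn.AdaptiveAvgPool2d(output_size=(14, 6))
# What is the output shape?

Input shape: (23, 465, 105, 67)
Output shape: (23, 465, 14, 6)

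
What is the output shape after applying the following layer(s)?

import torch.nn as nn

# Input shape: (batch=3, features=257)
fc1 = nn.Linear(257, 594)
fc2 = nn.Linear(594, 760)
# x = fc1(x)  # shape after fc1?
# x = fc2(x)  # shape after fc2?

Input shape: (3, 257)
  -> after fc1: (3, 594)
Output shape: (3, 760)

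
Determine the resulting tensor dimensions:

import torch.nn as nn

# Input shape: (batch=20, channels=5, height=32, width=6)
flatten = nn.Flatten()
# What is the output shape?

Input shape: (20, 5, 32, 6)
Output shape: (20, 960)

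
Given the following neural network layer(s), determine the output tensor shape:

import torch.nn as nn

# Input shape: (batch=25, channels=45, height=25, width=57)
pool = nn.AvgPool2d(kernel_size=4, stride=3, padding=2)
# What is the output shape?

Input shape: (25, 45, 25, 57)
Output shape: (25, 45, 9, 20)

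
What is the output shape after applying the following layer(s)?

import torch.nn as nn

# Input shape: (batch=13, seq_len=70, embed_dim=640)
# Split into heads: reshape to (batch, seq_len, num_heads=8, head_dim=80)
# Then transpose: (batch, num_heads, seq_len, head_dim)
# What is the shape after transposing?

Input shape: (13, 70, 640)
  -> after reshape: (13, 70, 8, 80)
Output shape: (13, 8, 70, 80)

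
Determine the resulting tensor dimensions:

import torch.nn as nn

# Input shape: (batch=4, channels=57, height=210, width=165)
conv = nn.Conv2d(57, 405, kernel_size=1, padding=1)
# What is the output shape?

Input shape: (4, 57, 210, 165)
Output shape: (4, 405, 212, 167)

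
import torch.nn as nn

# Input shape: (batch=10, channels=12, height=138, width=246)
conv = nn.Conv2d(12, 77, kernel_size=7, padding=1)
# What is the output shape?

Input shape: (10, 12, 138, 246)
Output shape: (10, 77, 134, 242)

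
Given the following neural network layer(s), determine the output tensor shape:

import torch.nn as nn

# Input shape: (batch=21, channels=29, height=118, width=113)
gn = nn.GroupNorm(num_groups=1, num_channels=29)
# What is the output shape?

Input shape: (21, 29, 118, 113)
Output shape: (21, 29, 118, 113)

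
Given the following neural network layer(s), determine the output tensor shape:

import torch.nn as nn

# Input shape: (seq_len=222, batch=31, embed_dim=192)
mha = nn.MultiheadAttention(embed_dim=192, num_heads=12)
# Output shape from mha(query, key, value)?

Input shape: (222, 31, 192)
Output shape: (222, 31, 192)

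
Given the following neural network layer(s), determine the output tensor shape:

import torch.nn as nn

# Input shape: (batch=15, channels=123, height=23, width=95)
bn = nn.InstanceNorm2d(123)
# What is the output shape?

Input shape: (15, 123, 23, 95)
Output shape: (15, 123, 23, 95)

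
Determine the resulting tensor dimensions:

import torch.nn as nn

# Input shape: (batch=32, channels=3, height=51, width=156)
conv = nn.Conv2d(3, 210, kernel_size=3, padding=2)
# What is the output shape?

Input shape: (32, 3, 51, 156)
Output shape: (32, 210, 53, 158)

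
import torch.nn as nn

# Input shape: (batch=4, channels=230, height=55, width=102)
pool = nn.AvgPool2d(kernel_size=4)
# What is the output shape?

Input shape: (4, 230, 55, 102)
Output shape: (4, 230, 13, 25)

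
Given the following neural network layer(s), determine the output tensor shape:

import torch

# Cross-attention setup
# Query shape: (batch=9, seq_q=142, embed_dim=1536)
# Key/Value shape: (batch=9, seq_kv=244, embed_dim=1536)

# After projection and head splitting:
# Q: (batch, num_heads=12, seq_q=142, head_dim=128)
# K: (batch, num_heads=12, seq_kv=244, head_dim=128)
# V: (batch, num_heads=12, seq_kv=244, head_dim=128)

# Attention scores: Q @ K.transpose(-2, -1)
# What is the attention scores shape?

Input shape: (9, 142, 1536)
Output shape: (9, 12, 142, 244)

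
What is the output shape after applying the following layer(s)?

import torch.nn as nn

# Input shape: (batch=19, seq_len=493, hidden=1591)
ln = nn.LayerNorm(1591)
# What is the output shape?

Input shape: (19, 493, 1591)
Output shape: (19, 493, 1591)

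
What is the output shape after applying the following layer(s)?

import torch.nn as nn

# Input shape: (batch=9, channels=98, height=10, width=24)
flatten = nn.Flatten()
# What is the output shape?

Input shape: (9, 98, 10, 24)
Output shape: (9, 23520)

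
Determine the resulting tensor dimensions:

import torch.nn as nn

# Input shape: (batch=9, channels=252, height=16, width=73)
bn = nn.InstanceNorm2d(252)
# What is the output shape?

Input shape: (9, 252, 16, 73)
Output shape: (9, 252, 16, 73)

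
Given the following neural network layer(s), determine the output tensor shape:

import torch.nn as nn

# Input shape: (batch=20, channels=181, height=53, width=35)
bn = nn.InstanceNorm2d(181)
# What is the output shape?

Input shape: (20, 181, 53, 35)
Output shape: (20, 181, 53, 35)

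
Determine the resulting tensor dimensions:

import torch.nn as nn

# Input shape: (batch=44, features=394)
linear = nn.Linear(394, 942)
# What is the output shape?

Input shape: (44, 394)
Output shape: (44, 942)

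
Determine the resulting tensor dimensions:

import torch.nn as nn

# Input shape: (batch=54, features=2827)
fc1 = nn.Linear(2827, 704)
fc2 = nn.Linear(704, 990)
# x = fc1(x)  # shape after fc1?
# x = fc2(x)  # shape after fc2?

Input shape: (54, 2827)
  -> after fc1: (54, 704)
Output shape: (54, 990)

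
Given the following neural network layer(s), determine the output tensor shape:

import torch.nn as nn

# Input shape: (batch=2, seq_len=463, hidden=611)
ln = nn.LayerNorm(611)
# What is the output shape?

Input shape: (2, 463, 611)
Output shape: (2, 463, 611)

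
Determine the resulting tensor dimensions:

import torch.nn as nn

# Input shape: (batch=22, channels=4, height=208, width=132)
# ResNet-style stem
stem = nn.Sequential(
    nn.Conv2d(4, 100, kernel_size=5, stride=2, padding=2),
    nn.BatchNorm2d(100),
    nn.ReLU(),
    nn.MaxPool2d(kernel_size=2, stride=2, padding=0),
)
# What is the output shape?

Input shape: (22, 4, 208, 132)
  -> after Conv2d 5x5 stride=2: (22, 100, 104, 66)
Output shape: (22, 100, 52, 33)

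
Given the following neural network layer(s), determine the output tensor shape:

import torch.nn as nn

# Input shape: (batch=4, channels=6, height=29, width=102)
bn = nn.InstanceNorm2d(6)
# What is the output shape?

Input shape: (4, 6, 29, 102)
Output shape: (4, 6, 29, 102)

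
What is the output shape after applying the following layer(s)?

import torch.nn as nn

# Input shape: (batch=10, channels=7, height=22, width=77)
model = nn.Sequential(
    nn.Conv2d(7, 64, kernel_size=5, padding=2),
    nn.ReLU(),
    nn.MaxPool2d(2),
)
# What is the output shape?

Input shape: (10, 7, 22, 77)
  -> after Conv2d: (10, 64, 22, 77)
  -> after ReLU: (10, 64, 22, 77)
Output shape: (10, 64, 11, 38)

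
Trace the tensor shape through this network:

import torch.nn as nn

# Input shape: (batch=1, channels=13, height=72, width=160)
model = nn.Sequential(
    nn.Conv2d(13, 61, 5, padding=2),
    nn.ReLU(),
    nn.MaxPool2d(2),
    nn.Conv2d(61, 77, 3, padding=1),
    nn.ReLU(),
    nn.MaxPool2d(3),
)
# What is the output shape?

Input shape: (1, 13, 72, 160)
  -> after first Conv2d: (1, 61, 72, 160)
  -> after first MaxPool2d: (1, 61, 36, 80)
  -> after second Conv2d: (1, 77, 36, 80)
Output shape: (1, 77, 12, 26)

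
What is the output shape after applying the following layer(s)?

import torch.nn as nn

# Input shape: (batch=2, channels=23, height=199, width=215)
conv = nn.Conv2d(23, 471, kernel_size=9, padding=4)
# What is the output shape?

Input shape: (2, 23, 199, 215)
Output shape: (2, 471, 199, 215)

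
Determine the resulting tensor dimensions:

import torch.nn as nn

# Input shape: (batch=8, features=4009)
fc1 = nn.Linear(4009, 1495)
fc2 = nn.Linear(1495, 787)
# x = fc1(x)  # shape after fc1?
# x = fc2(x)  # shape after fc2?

Input shape: (8, 4009)
  -> after fc1: (8, 1495)
Output shape: (8, 787)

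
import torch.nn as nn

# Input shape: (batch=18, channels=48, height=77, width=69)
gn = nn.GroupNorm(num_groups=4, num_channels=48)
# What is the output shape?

Input shape: (18, 48, 77, 69)
Output shape: (18, 48, 77, 69)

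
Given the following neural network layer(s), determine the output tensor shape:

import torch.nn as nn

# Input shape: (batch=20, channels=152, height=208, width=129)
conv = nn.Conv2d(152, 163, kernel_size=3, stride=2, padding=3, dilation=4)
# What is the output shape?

Input shape: (20, 152, 208, 129)
Output shape: (20, 163, 103, 64)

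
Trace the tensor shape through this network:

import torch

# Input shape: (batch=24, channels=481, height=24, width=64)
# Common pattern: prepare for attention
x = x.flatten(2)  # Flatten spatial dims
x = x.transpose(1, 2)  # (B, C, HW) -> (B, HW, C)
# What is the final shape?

Input shape: (24, 481, 24, 64)
  -> after flatten(2): (24, 481, 1536)
Output shape: (24, 1536, 481)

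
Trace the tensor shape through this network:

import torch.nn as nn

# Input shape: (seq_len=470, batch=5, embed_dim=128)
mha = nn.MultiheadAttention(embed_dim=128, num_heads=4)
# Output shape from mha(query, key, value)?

Input shape: (470, 5, 128)
Output shape: (470, 5, 128)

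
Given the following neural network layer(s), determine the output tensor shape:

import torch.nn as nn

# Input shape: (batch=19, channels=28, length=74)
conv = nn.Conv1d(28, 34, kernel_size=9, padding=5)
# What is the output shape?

Input shape: (19, 28, 74)
Output shape: (19, 34, 76)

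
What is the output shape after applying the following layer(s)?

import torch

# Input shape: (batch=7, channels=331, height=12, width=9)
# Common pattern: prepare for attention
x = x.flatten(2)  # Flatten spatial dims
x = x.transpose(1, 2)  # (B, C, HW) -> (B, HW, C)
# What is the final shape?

Input shape: (7, 331, 12, 9)
  -> after flatten(2): (7, 331, 108)
Output shape: (7, 108, 331)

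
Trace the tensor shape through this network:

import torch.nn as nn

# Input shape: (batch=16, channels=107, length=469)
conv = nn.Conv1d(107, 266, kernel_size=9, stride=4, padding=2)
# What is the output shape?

Input shape: (16, 107, 469)
Output shape: (16, 266, 117)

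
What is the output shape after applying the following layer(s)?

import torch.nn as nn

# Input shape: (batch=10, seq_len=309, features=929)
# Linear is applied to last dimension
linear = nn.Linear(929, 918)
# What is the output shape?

Input shape: (10, 309, 929)
Output shape: (10, 309, 918)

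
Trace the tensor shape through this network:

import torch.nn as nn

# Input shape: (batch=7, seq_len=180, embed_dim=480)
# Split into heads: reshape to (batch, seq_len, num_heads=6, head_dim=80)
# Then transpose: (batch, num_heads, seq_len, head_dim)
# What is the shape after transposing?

Input shape: (7, 180, 480)
  -> after reshape: (7, 180, 6, 80)
Output shape: (7, 6, 180, 80)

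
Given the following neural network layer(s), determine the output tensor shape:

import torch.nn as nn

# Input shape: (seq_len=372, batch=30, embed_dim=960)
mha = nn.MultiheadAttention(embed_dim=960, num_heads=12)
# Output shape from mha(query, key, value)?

Input shape: (372, 30, 960)
Output shape: (372, 30, 960)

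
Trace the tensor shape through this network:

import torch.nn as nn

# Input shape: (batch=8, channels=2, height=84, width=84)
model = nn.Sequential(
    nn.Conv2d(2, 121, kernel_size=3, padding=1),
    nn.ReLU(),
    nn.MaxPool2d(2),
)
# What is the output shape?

Input shape: (8, 2, 84, 84)
  -> after Conv2d: (8, 121, 84, 84)
  -> after ReLU: (8, 121, 84, 84)
Output shape: (8, 121, 42, 42)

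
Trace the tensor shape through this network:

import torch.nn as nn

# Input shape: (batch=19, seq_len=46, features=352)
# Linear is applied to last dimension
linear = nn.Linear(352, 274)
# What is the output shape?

Input shape: (19, 46, 352)
Output shape: (19, 46, 274)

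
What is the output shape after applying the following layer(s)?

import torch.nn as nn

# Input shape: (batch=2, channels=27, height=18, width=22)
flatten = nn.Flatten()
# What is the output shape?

Input shape: (2, 27, 18, 22)
Output shape: (2, 10692)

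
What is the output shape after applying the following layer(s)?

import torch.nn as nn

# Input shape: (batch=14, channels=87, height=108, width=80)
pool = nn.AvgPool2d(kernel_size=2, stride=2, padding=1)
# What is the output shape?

Input shape: (14, 87, 108, 80)
Output shape: (14, 87, 55, 41)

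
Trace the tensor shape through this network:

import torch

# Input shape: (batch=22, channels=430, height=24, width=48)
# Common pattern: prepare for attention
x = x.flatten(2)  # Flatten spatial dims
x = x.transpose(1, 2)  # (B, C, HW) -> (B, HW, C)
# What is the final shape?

Input shape: (22, 430, 24, 48)
  -> after flatten(2): (22, 430, 1152)
Output shape: (22, 1152, 430)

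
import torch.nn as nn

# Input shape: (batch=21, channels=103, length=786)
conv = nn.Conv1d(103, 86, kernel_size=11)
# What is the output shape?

Input shape: (21, 103, 786)
Output shape: (21, 86, 776)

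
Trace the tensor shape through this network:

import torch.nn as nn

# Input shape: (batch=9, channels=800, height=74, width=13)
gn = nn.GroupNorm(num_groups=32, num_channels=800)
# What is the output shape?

Input shape: (9, 800, 74, 13)
Output shape: (9, 800, 74, 13)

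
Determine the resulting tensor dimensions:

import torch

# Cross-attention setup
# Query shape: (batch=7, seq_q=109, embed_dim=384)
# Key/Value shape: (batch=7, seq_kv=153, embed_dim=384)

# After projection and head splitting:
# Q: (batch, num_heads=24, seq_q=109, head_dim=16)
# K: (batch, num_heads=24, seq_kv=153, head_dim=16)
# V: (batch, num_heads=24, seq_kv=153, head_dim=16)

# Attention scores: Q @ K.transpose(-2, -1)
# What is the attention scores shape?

Input shape: (7, 109, 384)
Output shape: (7, 24, 109, 153)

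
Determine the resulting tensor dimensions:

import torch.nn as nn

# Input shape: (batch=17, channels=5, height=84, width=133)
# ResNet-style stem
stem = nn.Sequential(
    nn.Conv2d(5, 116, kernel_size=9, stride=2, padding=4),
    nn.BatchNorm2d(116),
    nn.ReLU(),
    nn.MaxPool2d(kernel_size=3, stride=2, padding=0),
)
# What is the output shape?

Input shape: (17, 5, 84, 133)
  -> after Conv2d 9x9 stride=2: (17, 116, 42, 67)
Output shape: (17, 116, 20, 33)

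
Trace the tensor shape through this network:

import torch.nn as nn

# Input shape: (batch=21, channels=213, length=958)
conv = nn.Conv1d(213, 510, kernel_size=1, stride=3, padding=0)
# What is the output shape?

Input shape: (21, 213, 958)
Output shape: (21, 510, 320)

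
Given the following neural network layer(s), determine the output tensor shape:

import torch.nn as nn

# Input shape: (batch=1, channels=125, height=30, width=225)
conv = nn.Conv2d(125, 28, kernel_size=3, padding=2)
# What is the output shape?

Input shape: (1, 125, 30, 225)
Output shape: (1, 28, 32, 227)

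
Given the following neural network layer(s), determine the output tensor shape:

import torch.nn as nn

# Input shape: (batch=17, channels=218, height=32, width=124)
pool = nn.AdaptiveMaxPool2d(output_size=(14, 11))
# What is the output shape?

Input shape: (17, 218, 32, 124)
Output shape: (17, 218, 14, 11)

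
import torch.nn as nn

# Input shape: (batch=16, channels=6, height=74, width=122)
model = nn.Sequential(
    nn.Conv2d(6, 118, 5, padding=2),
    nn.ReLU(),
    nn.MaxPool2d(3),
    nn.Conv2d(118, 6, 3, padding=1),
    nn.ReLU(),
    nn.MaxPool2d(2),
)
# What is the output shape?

Input shape: (16, 6, 74, 122)
  -> after first Conv2d: (16, 118, 74, 122)
  -> after first MaxPool2d: (16, 118, 24, 40)
  -> after second Conv2d: (16, 6, 24, 40)
Output shape: (16, 6, 12, 20)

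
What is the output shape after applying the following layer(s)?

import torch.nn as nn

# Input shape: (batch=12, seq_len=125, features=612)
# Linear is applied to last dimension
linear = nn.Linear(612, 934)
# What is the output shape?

Input shape: (12, 125, 612)
Output shape: (12, 125, 934)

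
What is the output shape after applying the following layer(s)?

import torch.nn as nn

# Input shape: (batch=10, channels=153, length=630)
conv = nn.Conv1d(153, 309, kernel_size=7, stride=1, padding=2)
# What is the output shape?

Input shape: (10, 153, 630)
Output shape: (10, 309, 628)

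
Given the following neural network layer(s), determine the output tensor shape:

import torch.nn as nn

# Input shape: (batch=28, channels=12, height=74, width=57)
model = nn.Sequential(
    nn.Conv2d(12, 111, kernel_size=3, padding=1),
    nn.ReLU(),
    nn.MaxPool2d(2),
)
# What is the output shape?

Input shape: (28, 12, 74, 57)
  -> after Conv2d: (28, 111, 74, 57)
  -> after ReLU: (28, 111, 74, 57)
Output shape: (28, 111, 37, 28)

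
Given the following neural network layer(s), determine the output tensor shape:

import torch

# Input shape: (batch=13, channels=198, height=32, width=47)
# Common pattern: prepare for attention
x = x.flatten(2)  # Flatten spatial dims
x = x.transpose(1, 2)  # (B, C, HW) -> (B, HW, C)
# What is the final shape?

Input shape: (13, 198, 32, 47)
  -> after flatten(2): (13, 198, 1504)
Output shape: (13, 1504, 198)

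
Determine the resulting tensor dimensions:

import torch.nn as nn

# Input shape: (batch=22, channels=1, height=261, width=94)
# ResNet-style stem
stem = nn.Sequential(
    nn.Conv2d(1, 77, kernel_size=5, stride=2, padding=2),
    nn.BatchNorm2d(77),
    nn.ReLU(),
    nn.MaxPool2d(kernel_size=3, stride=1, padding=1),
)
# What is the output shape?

Input shape: (22, 1, 261, 94)
  -> after Conv2d 5x5 stride=2: (22, 77, 131, 47)
Output shape: (22, 77, 131, 47)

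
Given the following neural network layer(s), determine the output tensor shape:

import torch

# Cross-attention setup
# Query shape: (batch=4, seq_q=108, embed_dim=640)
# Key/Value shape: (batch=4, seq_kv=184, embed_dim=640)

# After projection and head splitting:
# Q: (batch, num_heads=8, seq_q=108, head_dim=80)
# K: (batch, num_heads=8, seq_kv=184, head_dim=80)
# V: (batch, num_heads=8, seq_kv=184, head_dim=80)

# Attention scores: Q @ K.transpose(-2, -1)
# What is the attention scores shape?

Input shape: (4, 108, 640)
Output shape: (4, 8, 108, 184)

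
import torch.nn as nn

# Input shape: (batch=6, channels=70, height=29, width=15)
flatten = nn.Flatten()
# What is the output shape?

Input shape: (6, 70, 29, 15)
Output shape: (6, 30450)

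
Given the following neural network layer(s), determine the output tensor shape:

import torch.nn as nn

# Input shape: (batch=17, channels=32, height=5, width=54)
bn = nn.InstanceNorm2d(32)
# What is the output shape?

Input shape: (17, 32, 5, 54)
Output shape: (17, 32, 5, 54)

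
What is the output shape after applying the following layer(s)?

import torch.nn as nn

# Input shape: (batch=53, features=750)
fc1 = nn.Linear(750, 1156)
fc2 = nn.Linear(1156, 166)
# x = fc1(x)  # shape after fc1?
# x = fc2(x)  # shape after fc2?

Input shape: (53, 750)
  -> after fc1: (53, 1156)
Output shape: (53, 166)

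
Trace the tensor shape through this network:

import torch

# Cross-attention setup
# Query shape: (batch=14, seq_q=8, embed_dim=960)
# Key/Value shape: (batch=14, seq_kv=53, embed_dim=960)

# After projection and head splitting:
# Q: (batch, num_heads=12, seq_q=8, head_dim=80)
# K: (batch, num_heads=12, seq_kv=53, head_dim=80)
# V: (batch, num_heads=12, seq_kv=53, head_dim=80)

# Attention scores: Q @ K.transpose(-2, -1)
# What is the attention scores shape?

Input shape: (14, 8, 960)
Output shape: (14, 12, 8, 53)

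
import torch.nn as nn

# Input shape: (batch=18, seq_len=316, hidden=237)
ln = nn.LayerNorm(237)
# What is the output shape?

Input shape: (18, 316, 237)
Output shape: (18, 316, 237)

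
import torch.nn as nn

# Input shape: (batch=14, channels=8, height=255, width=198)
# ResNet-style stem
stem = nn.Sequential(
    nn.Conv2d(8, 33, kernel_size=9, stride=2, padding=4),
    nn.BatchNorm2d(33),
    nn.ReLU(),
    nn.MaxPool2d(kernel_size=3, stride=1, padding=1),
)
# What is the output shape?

Input shape: (14, 8, 255, 198)
  -> after Conv2d 9x9 stride=2: (14, 33, 128, 99)
Output shape: (14, 33, 128, 99)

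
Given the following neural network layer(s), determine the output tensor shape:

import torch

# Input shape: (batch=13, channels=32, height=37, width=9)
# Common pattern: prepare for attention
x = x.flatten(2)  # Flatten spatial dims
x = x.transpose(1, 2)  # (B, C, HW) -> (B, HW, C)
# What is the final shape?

Input shape: (13, 32, 37, 9)
  -> after flatten(2): (13, 32, 333)
Output shape: (13, 333, 32)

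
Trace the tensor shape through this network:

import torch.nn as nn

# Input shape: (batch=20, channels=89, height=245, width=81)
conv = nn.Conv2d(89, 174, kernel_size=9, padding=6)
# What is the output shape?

Input shape: (20, 89, 245, 81)
Output shape: (20, 174, 249, 85)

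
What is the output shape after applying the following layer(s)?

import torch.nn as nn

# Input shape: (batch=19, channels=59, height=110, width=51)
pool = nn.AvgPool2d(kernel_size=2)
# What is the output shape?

Input shape: (19, 59, 110, 51)
Output shape: (19, 59, 55, 25)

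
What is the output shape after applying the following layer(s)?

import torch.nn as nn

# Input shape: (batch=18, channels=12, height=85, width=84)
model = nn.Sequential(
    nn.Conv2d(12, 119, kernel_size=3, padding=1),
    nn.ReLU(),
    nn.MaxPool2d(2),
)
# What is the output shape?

Input shape: (18, 12, 85, 84)
  -> after Conv2d: (18, 119, 85, 84)
  -> after ReLU: (18, 119, 85, 84)
Output shape: (18, 119, 42, 42)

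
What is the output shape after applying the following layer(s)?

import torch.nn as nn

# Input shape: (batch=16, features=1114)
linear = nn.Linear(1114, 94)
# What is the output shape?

Input shape: (16, 1114)
Output shape: (16, 94)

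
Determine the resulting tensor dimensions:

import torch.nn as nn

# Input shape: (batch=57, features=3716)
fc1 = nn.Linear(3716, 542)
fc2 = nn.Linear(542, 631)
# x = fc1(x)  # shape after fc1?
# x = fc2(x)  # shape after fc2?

Input shape: (57, 3716)
  -> after fc1: (57, 542)
Output shape: (57, 631)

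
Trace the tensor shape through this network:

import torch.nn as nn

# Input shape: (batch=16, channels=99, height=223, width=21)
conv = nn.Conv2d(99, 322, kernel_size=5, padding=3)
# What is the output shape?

Input shape: (16, 99, 223, 21)
Output shape: (16, 322, 225, 23)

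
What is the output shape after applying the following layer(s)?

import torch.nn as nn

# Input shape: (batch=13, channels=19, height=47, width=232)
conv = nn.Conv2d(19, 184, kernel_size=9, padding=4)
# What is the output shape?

Input shape: (13, 19, 47, 232)
Output shape: (13, 184, 47, 232)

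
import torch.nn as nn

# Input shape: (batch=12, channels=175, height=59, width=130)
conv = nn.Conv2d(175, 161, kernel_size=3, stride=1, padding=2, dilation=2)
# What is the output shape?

Input shape: (12, 175, 59, 130)
Output shape: (12, 161, 59, 130)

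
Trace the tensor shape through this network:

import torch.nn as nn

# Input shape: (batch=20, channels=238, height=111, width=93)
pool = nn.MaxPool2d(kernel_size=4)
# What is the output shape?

Input shape: (20, 238, 111, 93)
Output shape: (20, 238, 27, 23)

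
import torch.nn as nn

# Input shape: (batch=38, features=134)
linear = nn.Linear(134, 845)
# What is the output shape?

Input shape: (38, 134)
Output shape: (38, 845)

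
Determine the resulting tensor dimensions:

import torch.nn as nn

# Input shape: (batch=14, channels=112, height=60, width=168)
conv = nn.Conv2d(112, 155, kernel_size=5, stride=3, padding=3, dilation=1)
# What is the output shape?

Input shape: (14, 112, 60, 168)
Output shape: (14, 155, 21, 57)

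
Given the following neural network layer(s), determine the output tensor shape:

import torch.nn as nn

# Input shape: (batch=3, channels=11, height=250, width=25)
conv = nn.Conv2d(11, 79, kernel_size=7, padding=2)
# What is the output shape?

Input shape: (3, 11, 250, 25)
Output shape: (3, 79, 248, 23)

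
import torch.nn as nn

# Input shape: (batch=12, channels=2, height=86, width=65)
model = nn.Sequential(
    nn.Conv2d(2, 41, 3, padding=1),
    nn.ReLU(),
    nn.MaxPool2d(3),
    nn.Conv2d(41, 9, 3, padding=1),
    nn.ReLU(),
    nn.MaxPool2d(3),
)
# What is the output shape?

Input shape: (12, 2, 86, 65)
  -> after first Conv2d: (12, 41, 86, 65)
  -> after first MaxPool2d: (12, 41, 28, 21)
  -> after second Conv2d: (12, 9, 28, 21)
Output shape: (12, 9, 9, 7)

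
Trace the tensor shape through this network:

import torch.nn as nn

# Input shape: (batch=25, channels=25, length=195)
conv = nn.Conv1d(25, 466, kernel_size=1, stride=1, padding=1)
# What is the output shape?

Input shape: (25, 25, 195)
Output shape: (25, 466, 197)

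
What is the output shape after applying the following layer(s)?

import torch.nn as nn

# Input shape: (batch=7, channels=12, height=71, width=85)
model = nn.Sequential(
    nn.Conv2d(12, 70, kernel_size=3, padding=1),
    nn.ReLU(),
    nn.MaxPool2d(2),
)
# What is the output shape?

Input shape: (7, 12, 71, 85)
  -> after Conv2d: (7, 70, 71, 85)
  -> after ReLU: (7, 70, 71, 85)
Output shape: (7, 70, 35, 42)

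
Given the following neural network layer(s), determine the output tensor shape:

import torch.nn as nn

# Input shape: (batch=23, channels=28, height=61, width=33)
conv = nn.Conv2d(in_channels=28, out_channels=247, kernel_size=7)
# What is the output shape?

Input shape: (23, 28, 61, 33)
Output shape: (23, 247, 55, 27)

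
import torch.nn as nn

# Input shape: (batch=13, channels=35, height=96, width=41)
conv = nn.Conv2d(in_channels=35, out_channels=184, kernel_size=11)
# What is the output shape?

Input shape: (13, 35, 96, 41)
Output shape: (13, 184, 86, 31)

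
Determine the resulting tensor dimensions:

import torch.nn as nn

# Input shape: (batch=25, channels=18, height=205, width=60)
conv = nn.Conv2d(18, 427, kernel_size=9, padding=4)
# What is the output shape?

Input shape: (25, 18, 205, 60)
Output shape: (25, 427, 205, 60)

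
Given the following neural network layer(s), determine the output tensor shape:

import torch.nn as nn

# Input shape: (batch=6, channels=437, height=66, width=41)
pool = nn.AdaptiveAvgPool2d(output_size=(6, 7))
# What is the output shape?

Input shape: (6, 437, 66, 41)
Output shape: (6, 437, 6, 7)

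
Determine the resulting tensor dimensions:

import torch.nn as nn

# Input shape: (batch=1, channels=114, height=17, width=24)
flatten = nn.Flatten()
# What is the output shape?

Input shape: (1, 114, 17, 24)
Output shape: (1, 46512)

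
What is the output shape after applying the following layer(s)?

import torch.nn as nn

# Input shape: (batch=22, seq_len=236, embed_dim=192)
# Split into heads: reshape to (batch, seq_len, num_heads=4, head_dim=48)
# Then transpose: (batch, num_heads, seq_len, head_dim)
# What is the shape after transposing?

Input shape: (22, 236, 192)
  -> after reshape: (22, 236, 4, 48)
Output shape: (22, 4, 236, 48)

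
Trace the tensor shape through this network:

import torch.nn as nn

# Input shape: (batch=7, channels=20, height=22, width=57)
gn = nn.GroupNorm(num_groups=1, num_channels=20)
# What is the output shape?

Input shape: (7, 20, 22, 57)
Output shape: (7, 20, 22, 57)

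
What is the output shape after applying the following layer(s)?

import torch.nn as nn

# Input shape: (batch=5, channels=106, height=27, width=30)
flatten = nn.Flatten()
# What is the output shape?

Input shape: (5, 106, 27, 30)
Output shape: (5, 85860)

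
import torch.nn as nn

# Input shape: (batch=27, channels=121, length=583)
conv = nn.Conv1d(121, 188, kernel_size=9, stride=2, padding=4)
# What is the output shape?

Input shape: (27, 121, 583)
Output shape: (27, 188, 292)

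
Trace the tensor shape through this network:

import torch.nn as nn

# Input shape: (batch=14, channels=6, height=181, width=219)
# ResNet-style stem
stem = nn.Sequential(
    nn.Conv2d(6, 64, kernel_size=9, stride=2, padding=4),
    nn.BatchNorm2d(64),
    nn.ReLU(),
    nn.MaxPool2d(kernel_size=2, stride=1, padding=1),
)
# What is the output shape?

Input shape: (14, 6, 181, 219)
  -> after Conv2d 9x9 stride=2: (14, 64, 91, 110)
Output shape: (14, 64, 92, 111)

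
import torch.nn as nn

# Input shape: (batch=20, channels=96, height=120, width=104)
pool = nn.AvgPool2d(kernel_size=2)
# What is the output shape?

Input shape: (20, 96, 120, 104)
Output shape: (20, 96, 60, 52)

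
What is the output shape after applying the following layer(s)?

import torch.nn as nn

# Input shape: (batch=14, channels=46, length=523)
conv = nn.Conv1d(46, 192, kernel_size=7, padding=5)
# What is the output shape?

Input shape: (14, 46, 523)
Output shape: (14, 192, 527)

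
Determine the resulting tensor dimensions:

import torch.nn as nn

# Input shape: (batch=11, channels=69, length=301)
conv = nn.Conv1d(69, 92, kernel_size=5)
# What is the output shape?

Input shape: (11, 69, 301)
Output shape: (11, 92, 297)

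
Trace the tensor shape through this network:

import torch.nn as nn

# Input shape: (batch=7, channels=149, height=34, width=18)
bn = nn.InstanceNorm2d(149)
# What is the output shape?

Input shape: (7, 149, 34, 18)
Output shape: (7, 149, 34, 18)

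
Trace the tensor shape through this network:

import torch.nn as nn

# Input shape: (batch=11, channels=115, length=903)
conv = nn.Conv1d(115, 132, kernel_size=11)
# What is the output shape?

Input shape: (11, 115, 903)
Output shape: (11, 132, 893)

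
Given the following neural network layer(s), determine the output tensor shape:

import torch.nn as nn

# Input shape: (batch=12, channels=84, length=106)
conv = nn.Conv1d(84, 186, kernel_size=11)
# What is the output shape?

Input shape: (12, 84, 106)
Output shape: (12, 186, 96)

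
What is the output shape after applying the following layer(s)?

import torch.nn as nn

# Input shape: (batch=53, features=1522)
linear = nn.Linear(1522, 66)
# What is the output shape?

Input shape: (53, 1522)
Output shape: (53, 66)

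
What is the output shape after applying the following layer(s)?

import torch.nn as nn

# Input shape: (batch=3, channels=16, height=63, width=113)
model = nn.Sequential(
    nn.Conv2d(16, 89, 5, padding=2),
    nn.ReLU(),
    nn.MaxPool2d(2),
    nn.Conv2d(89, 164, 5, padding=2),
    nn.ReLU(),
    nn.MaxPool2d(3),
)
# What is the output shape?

Input shape: (3, 16, 63, 113)
  -> after first Conv2d: (3, 89, 63, 113)
  -> after first MaxPool2d: (3, 89, 31, 56)
  -> after second Conv2d: (3, 164, 31, 56)
Output shape: (3, 164, 10, 18)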